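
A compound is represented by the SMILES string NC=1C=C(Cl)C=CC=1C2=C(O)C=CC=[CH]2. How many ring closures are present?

2

In SMILES, each pair of matching ring-closure digits denotes one ring-closing bond; the number of such bonds equals the number of independent rings.
Ring-closure bonds here: 2.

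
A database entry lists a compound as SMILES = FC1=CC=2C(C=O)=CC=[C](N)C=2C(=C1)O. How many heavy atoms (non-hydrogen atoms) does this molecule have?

15

Every atom symbol written in the SMILES (organic subset) is one heavy atom; implicit H are not written.
Heavy atoms by element → C:11, F:1, N:1, O:2.
Total: 15.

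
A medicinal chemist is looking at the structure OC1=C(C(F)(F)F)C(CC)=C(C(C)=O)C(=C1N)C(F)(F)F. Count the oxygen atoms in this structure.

Scan the SMILES for O atoms (remember two-letter symbols like Cl and Br are single atoms).
Oxygen count: 2.

2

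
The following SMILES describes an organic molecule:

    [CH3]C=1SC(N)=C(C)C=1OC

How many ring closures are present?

1

In SMILES, each pair of matching ring-closure digits denotes one ring-closing bond; the number of such bonds equals the number of independent rings.
Ring-closure bonds here: 1.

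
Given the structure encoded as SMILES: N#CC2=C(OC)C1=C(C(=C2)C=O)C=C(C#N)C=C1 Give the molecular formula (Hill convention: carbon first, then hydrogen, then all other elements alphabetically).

C14H8N2O2

Walk through each heavy atom and fill implicit hydrogens from standard valence (C 4, N 3, O 2, S 2, halogen 1):
  atom 1: N, bond orders sum to 3 (valence 3) → 0 H
  atom 2: C, bond orders sum to 4 (valence 4) → 0 H
  atom 3: C, bond orders sum to 4 (valence 4) → 0 H
  atom 4: C, bond orders sum to 4 (valence 4) → 0 H
  atom 5: O, bond orders sum to 2 (valence 2) → 0 H
  atom 6: C, bond orders sum to 1 (valence 4) → 3 H
  atom 7: C, bond orders sum to 4 (valence 4) → 0 H
  atom 8: C, bond orders sum to 4 (valence 4) → 0 H
  atom 9: C, bond orders sum to 4 (valence 4) → 0 H
  atom 10: C, bond orders sum to 3 (valence 4) → 1 H
  atom 11: C, bond orders sum to 3 (valence 4) → 1 H
  atom 12: O, bond orders sum to 2 (valence 2) → 0 H
  atom 13: C, bond orders sum to 3 (valence 4) → 1 H
  atom 14: C, bond orders sum to 4 (valence 4) → 0 H
  atom 15: C, bond orders sum to 4 (valence 4) → 0 H
  atom 16: N, bond orders sum to 3 (valence 3) → 0 H
  atom 17: C, bond orders sum to 3 (valence 4) → 1 H
  atom 18: C, bond orders sum to 3 (valence 4) → 1 H
Totals → C:14, H:8, N:2, O:2.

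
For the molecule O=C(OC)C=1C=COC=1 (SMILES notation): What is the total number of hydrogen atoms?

Walk through each heavy atom and fill implicit hydrogens from standard valence (C 4, N 3, O 2, S 2, halogen 1):
  atom 1: O, bond orders sum to 2 (valence 2) → 0 H
  atom 2: C, bond orders sum to 4 (valence 4) → 0 H
  atom 3: O, bond orders sum to 2 (valence 2) → 0 H
  atom 4: C, bond orders sum to 1 (valence 4) → 3 H
  atom 5: C, bond orders sum to 4 (valence 4) → 0 H
  atom 6: C, bond orders sum to 3 (valence 4) → 1 H
  atom 7: C, bond orders sum to 3 (valence 4) → 1 H
  atom 8: O, bond orders sum to 2 (valence 2) → 0 H
  atom 9: C, bond orders sum to 3 (valence 4) → 1 H
Total hydrogens: 6.

6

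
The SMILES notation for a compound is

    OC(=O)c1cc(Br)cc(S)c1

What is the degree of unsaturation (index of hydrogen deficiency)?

5

Molecular formula: C7H5BrO2S.
DoU = (2C + 2 + N − H − X) / 2, where X is the halogen count and O/S are ignored.
    = (2·7 + 2 + 0 − 5 − 1) / 2 = 10 / 2 = 5.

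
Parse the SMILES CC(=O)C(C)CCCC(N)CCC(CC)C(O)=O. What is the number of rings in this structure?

In SMILES, each pair of matching ring-closure digits denotes one ring-closing bond; the number of such bonds equals the number of independent rings.
Ring-closure bonds here: 0.

0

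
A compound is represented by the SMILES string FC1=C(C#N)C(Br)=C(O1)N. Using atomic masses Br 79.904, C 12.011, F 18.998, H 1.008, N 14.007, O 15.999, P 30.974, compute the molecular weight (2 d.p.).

First, the molecular formula is C5H2BrFN2O (counting implicit H from valence).
  Br: 1 × 79.904 = 79.904
  C: 5 × 12.011 = 60.055
  F: 1 × 18.998 = 18.998
  H: 2 × 1.008 = 2.016
  N: 2 × 14.007 = 28.014
  O: 1 × 15.999 = 15.999
Sum: 1×79.904 + 5×12.011 + 1×18.998 + 2×1.008 + 2×14.007 + 1×15.999 = 204.986 → 204.99 g/mol.

204.99 g/mol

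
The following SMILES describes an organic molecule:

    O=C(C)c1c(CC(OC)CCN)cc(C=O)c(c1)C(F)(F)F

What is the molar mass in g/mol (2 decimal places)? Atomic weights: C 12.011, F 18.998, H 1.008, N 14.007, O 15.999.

317.31 g/mol

First, the molecular formula is C15H18F3NO3 (counting implicit H from valence).
  C: 15 × 12.011 = 180.165
  F: 3 × 18.998 = 56.994
  H: 18 × 1.008 = 18.144
  N: 1 × 14.007 = 14.007
  O: 3 × 15.999 = 47.997
Sum: 15×12.011 + 3×18.998 + 18×1.008 + 1×14.007 + 3×15.999 = 317.307 → 317.31 g/mol.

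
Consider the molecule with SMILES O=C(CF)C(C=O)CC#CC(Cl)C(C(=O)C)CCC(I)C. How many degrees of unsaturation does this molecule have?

Degree of unsaturation = (number of rings) + (number of π bonds).
Ring closures in the SMILES: 0.
π bonds: 3 double bonds (each 1 DoU), 1 triple bond (each 2 DoU) → 5 DoU from unsaturation.
Total DoU = 0 + 5 = 5.

5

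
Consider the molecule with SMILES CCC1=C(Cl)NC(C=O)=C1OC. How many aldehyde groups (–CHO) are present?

1

The aldehyde motif appears at heavy-atom position 8 in the SMILES.
Other groups present: 1 ether.
Aldehyde count: 1.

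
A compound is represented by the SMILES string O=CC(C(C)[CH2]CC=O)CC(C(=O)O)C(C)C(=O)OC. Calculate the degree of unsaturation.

Molecular formula: C14H22O6.
DoU = (2C + 2 + N − H − X) / 2, where X is the halogen count and O/S are ignored.
    = (2·14 + 2 + 0 − 22 − 0) / 2 = 8 / 2 = 4.

4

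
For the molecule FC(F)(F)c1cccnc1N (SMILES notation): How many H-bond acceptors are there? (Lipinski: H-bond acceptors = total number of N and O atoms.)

N atoms: 2; O atoms: 0.
Lipinski HBA = 2 + 0 = 2.

2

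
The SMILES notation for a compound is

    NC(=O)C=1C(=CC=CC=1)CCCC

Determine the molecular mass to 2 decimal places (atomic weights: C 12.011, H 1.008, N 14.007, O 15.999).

First, the molecular formula is C11H15NO (counting implicit H from valence).
  C: 11 × 12.011 = 132.121
  H: 15 × 1.008 = 15.120
  N: 1 × 14.007 = 14.007
  O: 1 × 15.999 = 15.999
Sum: 11×12.011 + 15×1.008 + 1×14.007 + 1×15.999 = 177.247 → 177.25 g/mol.

177.25 g/mol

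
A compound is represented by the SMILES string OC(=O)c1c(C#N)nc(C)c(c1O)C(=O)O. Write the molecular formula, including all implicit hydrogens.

Walk through each heavy atom and fill implicit hydrogens from standard valence (C 4, N 3, O 2, S 2, halogen 1); for lowercase aromatic atoms, an aromatic c carries 1 H when it has two neighbours and 0 H with three, and aromatic n carries 0 H:
  atom 1: O, bond orders sum to 1 (valence 2) → 1 H
  atom 2: C, bond orders sum to 4 (valence 4) → 0 H
  atom 3: O, bond orders sum to 2 (valence 2) → 0 H
  atom 4: aromatic c, 3 neighbours → 0 H
  atom 5: aromatic c, 3 neighbours → 0 H
  atom 6: C, bond orders sum to 4 (valence 4) → 0 H
  atom 7: N, bond orders sum to 3 (valence 3) → 0 H
  atom 8: aromatic n, 2 neighbours → 0 H
  atom 9: aromatic c, 3 neighbours → 0 H
  atom 10: C, bond orders sum to 1 (valence 4) → 3 H
  atom 11: aromatic c, 3 neighbours → 0 H
  atom 12: aromatic c, 3 neighbours → 0 H
  atom 13: O, bond orders sum to 1 (valence 2) → 1 H
  atom 14: C, bond orders sum to 4 (valence 4) → 0 H
  atom 15: O, bond orders sum to 2 (valence 2) → 0 H
  atom 16: O, bond orders sum to 1 (valence 2) → 1 H
Totals → C:9, H:6, N:2, O:5.
In Hill order: C9H6N2O5.

C9H6N2O5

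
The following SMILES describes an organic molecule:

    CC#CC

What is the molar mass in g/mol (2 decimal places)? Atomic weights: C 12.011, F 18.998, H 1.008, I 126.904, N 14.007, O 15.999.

54.09 g/mol

First, the molecular formula is C4H6 (counting implicit H from valence).
  C: 4 × 12.011 = 48.044
  H: 6 × 1.008 = 6.048
Sum: 4×12.011 + 6×1.008 = 54.092 → 54.09 g/mol.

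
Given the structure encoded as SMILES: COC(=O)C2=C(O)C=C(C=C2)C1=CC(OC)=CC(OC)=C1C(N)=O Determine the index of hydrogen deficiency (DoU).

10

Molecular formula: C17H17NO6.
DoU = (2C + 2 + N − H − X) / 2, where X is the halogen count and O/S are ignored.
    = (2·17 + 2 + 1 − 17 − 0) / 2 = 20 / 2 = 10.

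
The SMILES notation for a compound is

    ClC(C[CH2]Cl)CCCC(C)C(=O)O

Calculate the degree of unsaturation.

Molecular formula: C9H16Cl2O2.
DoU = (2C + 2 + N − H − X) / 2, where X is the halogen count and O/S are ignored.
    = (2·9 + 2 + 0 − 16 − 2) / 2 = 2 / 2 = 1.

1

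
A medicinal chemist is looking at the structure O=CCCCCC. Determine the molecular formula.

C6H12O

Walk through each heavy atom and fill implicit hydrogens from standard valence (C 4, N 3, O 2, S 2, halogen 1):
  atom 1: O, bond orders sum to 2 (valence 2) → 0 H
  atom 2: C, bond orders sum to 3 (valence 4) → 1 H
  atom 3: C, bond orders sum to 2 (valence 4) → 2 H
  atom 4: C, bond orders sum to 2 (valence 4) → 2 H
  atom 5: C, bond orders sum to 2 (valence 4) → 2 H
  atom 6: C, bond orders sum to 2 (valence 4) → 2 H
  atom 7: C, bond orders sum to 1 (valence 4) → 3 H
Totals → C:6, H:12, O:1.
In Hill order: C6H12O.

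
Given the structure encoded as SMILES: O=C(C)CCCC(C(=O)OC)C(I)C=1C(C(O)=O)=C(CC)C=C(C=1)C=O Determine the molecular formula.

C19H23IO6

Walk through each heavy atom and fill implicit hydrogens from standard valence (C 4, N 3, O 2, S 2, halogen 1):
  atom 1: O, bond orders sum to 2 (valence 2) → 0 H
  atom 2: C, bond orders sum to 4 (valence 4) → 0 H
  atom 3: C, bond orders sum to 1 (valence 4) → 3 H
  atom 4: C, bond orders sum to 2 (valence 4) → 2 H
  atom 5: C, bond orders sum to 2 (valence 4) → 2 H
  atom 6: C, bond orders sum to 2 (valence 4) → 2 H
  atom 7: C, bond orders sum to 3 (valence 4) → 1 H
  atom 8: C, bond orders sum to 4 (valence 4) → 0 H
  atom 9: O, bond orders sum to 2 (valence 2) → 0 H
  atom 10: O, bond orders sum to 2 (valence 2) → 0 H
  atom 11: C, bond orders sum to 1 (valence 4) → 3 H
  atom 12: C, bond orders sum to 3 (valence 4) → 1 H
  atom 13: I (halogen, monovalent) → 0 H
  atom 14: C, bond orders sum to 4 (valence 4) → 0 H
  atom 15: C, bond orders sum to 4 (valence 4) → 0 H
  atom 16: C, bond orders sum to 4 (valence 4) → 0 H
  atom 17: O, bond orders sum to 1 (valence 2) → 1 H
  atom 18: O, bond orders sum to 2 (valence 2) → 0 H
  atom 19: C, bond orders sum to 4 (valence 4) → 0 H
  atom 20: C, bond orders sum to 2 (valence 4) → 2 H
  atom 21: C, bond orders sum to 1 (valence 4) → 3 H
  atom 22: C, bond orders sum to 3 (valence 4) → 1 H
  atom 23: C, bond orders sum to 4 (valence 4) → 0 H
  atom 24: C, bond orders sum to 3 (valence 4) → 1 H
  atom 25: C, bond orders sum to 3 (valence 4) → 1 H
  atom 26: O, bond orders sum to 2 (valence 2) → 0 H
Totals → C:19, H:23, I:1, O:6.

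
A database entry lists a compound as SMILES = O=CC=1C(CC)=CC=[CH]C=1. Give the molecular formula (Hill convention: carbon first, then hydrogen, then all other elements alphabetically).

Walk through each heavy atom and fill implicit hydrogens from standard valence (C 4, N 3, O 2, S 2, halogen 1):
  atom 1: O, bond orders sum to 2 (valence 2) → 0 H
  atom 2: C, bond orders sum to 3 (valence 4) → 1 H
  atom 3: C, bond orders sum to 4 (valence 4) → 0 H
  atom 4: C, bond orders sum to 4 (valence 4) → 0 H
  atom 5: C, bond orders sum to 2 (valence 4) → 2 H
  atom 6: C, bond orders sum to 1 (valence 4) → 3 H
  atom 7: C, bond orders sum to 3 (valence 4) → 1 H
  atom 8: C, bond orders sum to 3 (valence 4) → 1 H
  atom 9: C with explicit H count 1
  atom 10: C, bond orders sum to 3 (valence 4) → 1 H
Totals → C:9, H:10, O:1.

C9H10O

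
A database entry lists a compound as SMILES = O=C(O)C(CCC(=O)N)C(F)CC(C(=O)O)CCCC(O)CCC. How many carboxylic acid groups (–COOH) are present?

2

The carboxylic acid motif appears at heavy-atom positions 2, 14 in the SMILES.
Other groups present: 1 amide, 1 hydroxyl.
Carboxylic acid count: 2.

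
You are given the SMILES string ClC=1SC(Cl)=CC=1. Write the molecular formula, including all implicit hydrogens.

C4H2Cl2S

Walk through each heavy atom and fill implicit hydrogens from standard valence (C 4, N 3, O 2, S 2, halogen 1):
  atom 1: Cl (halogen, monovalent) → 0 H
  atom 2: C, bond orders sum to 4 (valence 4) → 0 H
  atom 3: S, bond orders sum to 2 (valence 2) → 0 H
  atom 4: C, bond orders sum to 4 (valence 4) → 0 H
  atom 5: Cl (halogen, monovalent) → 0 H
  atom 6: C, bond orders sum to 3 (valence 4) → 1 H
  atom 7: C, bond orders sum to 3 (valence 4) → 1 H
Totals → C:4, H:2, Cl:2, S:1.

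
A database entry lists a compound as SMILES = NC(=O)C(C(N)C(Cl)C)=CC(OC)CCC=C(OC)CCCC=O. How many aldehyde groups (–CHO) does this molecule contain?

1

The aldehyde motif appears at heavy-atom position 23 in the SMILES.
Other groups present: 2 alkene, 1 amide, 2 ether, 1 primary amine.
Aldehyde count: 1.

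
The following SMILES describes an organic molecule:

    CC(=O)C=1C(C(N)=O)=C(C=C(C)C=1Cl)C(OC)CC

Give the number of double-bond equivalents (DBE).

Degree of unsaturation = (number of rings) + (number of π bonds).
Ring closures in the SMILES: 1.
π bonds: 5 double bonds (each 1 DoU) → 5 DoU from unsaturation.
Total DoU = 1 + 5 = 6.

6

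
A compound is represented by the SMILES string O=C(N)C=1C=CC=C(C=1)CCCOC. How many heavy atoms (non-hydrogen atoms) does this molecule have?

14

Every atom symbol written in the SMILES (organic subset) is one heavy atom; implicit H are not written.
Heavy atoms by element → C:11, N:1, O:2.
Total: 14.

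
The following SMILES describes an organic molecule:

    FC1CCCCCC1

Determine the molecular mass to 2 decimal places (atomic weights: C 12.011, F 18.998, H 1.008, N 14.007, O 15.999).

116.18 g/mol

First, the molecular formula is C7H13F (counting implicit H from valence).
  C: 7 × 12.011 = 84.077
  F: 1 × 18.998 = 18.998
  H: 13 × 1.008 = 13.104
Sum: 7×12.011 + 1×18.998 + 13×1.008 = 116.179 → 116.18 g/mol.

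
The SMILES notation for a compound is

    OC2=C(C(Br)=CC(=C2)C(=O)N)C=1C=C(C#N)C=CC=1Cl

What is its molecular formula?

C14H8BrClN2O2

Walk through each heavy atom and fill implicit hydrogens from standard valence (C 4, N 3, O 2, S 2, halogen 1):
  atom 1: O, bond orders sum to 1 (valence 2) → 1 H
  atom 2: C, bond orders sum to 4 (valence 4) → 0 H
  atom 3: C, bond orders sum to 4 (valence 4) → 0 H
  atom 4: C, bond orders sum to 4 (valence 4) → 0 H
  atom 5: Br (halogen, monovalent) → 0 H
  atom 6: C, bond orders sum to 3 (valence 4) → 1 H
  atom 7: C, bond orders sum to 4 (valence 4) → 0 H
  atom 8: C, bond orders sum to 3 (valence 4) → 1 H
  atom 9: C, bond orders sum to 4 (valence 4) → 0 H
  atom 10: O, bond orders sum to 2 (valence 2) → 0 H
  atom 11: N, bond orders sum to 1 (valence 3) → 2 H
  atom 12: C, bond orders sum to 4 (valence 4) → 0 H
  atom 13: C, bond orders sum to 3 (valence 4) → 1 H
  atom 14: C, bond orders sum to 4 (valence 4) → 0 H
  atom 15: C, bond orders sum to 4 (valence 4) → 0 H
  atom 16: N, bond orders sum to 3 (valence 3) → 0 H
  atom 17: C, bond orders sum to 3 (valence 4) → 1 H
  atom 18: C, bond orders sum to 3 (valence 4) → 1 H
  atom 19: C, bond orders sum to 4 (valence 4) → 0 H
  atom 20: Cl (halogen, monovalent) → 0 H
Totals → C:14, H:8, Br:1, Cl:1, N:2, O:2.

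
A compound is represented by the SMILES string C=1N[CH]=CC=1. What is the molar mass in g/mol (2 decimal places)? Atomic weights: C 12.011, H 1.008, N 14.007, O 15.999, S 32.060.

First, the molecular formula is C4H5N (counting implicit H from valence).
  C: 4 × 12.011 = 48.044
  H: 5 × 1.008 = 5.040
  N: 1 × 14.007 = 14.007
Sum: 4×12.011 + 5×1.008 + 1×14.007 = 67.091 → 67.09 g/mol.

67.09 g/mol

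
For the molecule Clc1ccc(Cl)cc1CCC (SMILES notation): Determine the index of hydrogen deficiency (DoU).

4

Molecular formula: C9H10Cl2.
DoU = (2C + 2 + N − H − X) / 2, where X is the halogen count and O/S are ignored.
    = (2·9 + 2 + 0 − 10 − 2) / 2 = 8 / 2 = 4.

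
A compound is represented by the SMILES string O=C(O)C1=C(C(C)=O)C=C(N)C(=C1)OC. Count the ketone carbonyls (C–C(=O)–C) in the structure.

The ketone motif appears at heavy-atom position 6 in the SMILES.
Other groups present: 1 carboxylic acid, 1 ether, 1 primary amine.
Ketone count: 1.

1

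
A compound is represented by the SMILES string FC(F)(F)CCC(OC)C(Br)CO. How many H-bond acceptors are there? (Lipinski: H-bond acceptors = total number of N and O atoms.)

2

N atoms: 0; O atoms: 2.
Lipinski HBA = 0 + 2 = 2.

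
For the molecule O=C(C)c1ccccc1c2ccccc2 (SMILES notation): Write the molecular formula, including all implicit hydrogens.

C14H12O

Walk through each heavy atom and fill implicit hydrogens from standard valence (C 4, N 3, O 2, S 2, halogen 1); for lowercase aromatic atoms, an aromatic c carries 1 H when it has two neighbours and 0 H with three, and aromatic n carries 0 H:
  atom 1: O, bond orders sum to 2 (valence 2) → 0 H
  atom 2: C, bond orders sum to 4 (valence 4) → 0 H
  atom 3: C, bond orders sum to 1 (valence 4) → 3 H
  atom 4: aromatic c, 3 neighbours → 0 H
  atom 5: aromatic c, 2 neighbours → 1 H
  atom 6: aromatic c, 2 neighbours → 1 H
  atom 7: aromatic c, 2 neighbours → 1 H
  atom 8: aromatic c, 2 neighbours → 1 H
  atom 9: aromatic c, 3 neighbours → 0 H
  atom 10: aromatic c, 3 neighbours → 0 H
  atom 11: aromatic c, 2 neighbours → 1 H
  atom 12: aromatic c, 2 neighbours → 1 H
  atom 13: aromatic c, 2 neighbours → 1 H
  atom 14: aromatic c, 2 neighbours → 1 H
  atom 15: aromatic c, 2 neighbours → 1 H
Totals → C:14, H:12, O:1.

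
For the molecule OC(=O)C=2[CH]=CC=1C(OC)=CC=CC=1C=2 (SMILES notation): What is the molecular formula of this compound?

C12H10O3

Walk through each heavy atom and fill implicit hydrogens from standard valence (C 4, N 3, O 2, S 2, halogen 1):
  atom 1: O, bond orders sum to 1 (valence 2) → 1 H
  atom 2: C, bond orders sum to 4 (valence 4) → 0 H
  atom 3: O, bond orders sum to 2 (valence 2) → 0 H
  atom 4: C, bond orders sum to 4 (valence 4) → 0 H
  atom 5: C with explicit H count 1
  atom 6: C, bond orders sum to 3 (valence 4) → 1 H
  atom 7: C, bond orders sum to 4 (valence 4) → 0 H
  atom 8: C, bond orders sum to 4 (valence 4) → 0 H
  atom 9: O, bond orders sum to 2 (valence 2) → 0 H
  atom 10: C, bond orders sum to 1 (valence 4) → 3 H
  atom 11: C, bond orders sum to 3 (valence 4) → 1 H
  atom 12: C, bond orders sum to 3 (valence 4) → 1 H
  atom 13: C, bond orders sum to 3 (valence 4) → 1 H
  atom 14: C, bond orders sum to 4 (valence 4) → 0 H
  atom 15: C, bond orders sum to 3 (valence 4) → 1 H
Totals → C:12, H:10, O:3.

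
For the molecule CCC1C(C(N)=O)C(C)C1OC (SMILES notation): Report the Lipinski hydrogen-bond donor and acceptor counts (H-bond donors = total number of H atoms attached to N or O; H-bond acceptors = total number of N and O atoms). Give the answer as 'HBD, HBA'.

Donors: find every N or O and count the H atoms it carries.
  atom 6 (N): bond orders sum to 1 → 2 H
  atom 7 (O): bond orders sum to 2 → 0 H
  atom 11 (O): bond orders sum to 2 → 0 H
Lipinski HBD = 2.
Acceptors: N atoms = 1, O atoms = 2 → HBA = 3.

2, 3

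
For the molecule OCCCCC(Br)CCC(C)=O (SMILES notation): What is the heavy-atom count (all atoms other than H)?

Every atom symbol written in the SMILES (organic subset) is one heavy atom; implicit H are not written.
Heavy atoms by element → Br:1, C:9, O:2.
Total: 12.

12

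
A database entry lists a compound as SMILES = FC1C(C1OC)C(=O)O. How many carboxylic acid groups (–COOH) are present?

The carboxylic acid motif appears at heavy-atom position 7 in the SMILES.
Other groups present: 1 ether.
Carboxylic acid count: 1.

1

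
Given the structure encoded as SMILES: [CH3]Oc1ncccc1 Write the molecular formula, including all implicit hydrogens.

C6H7NO

Walk through each heavy atom and fill implicit hydrogens from standard valence (C 4, N 3, O 2, S 2, halogen 1); for lowercase aromatic atoms, an aromatic c carries 1 H when it has two neighbours and 0 H with three, and aromatic n carries 0 H:
  atom 1: C with explicit H count 3
  atom 2: O, bond orders sum to 2 (valence 2) → 0 H
  atom 3: aromatic c, 3 neighbours → 0 H
  atom 4: aromatic n, 2 neighbours → 0 H
  atom 5: aromatic c, 2 neighbours → 1 H
  atom 6: aromatic c, 2 neighbours → 1 H
  atom 7: aromatic c, 2 neighbours → 1 H
  atom 8: aromatic c, 2 neighbours → 1 H
Totals → C:6, H:7, N:1, O:1.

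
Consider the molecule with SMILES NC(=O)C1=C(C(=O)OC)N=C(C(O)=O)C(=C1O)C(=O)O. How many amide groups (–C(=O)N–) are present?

1

The amide motif appears at heavy-atom position 2 in the SMILES.
Other groups present: 2 carboxylic acid, 1 ester, 1 hydroxyl.
Amide count: 1.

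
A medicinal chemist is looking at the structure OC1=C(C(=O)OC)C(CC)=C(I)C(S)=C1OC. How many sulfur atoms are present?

Scan the SMILES for S atoms (remember two-letter symbols like Cl and Br are single atoms).
Sulfur count: 1.

1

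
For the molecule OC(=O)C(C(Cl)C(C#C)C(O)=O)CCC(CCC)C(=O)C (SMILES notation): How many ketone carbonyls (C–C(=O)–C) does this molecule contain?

The ketone motif appears at heavy-atom position 19 in the SMILES.
Other groups present: 1 alkyne, 2 carboxylic acid.
Ketone count: 1.

1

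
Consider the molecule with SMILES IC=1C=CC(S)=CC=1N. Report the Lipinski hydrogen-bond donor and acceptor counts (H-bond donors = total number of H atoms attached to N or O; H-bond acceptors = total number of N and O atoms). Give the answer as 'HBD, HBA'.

Donors: find every N or O and count the H atoms it carries.
  atom 9 (N): bond orders sum to 1 → 2 H
Lipinski HBD = 2.
Acceptors: N atoms = 1, O atoms = 0 → HBA = 1.

2, 1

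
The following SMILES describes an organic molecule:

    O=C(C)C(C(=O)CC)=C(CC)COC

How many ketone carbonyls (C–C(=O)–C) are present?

The ketone motif appears at heavy-atom positions 2, 5 in the SMILES.
Other groups present: 1 alkene, 1 ether.
Ketone count: 2.

2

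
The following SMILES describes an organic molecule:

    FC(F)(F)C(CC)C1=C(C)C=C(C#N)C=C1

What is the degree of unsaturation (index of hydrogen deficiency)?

6

Degree of unsaturation = (number of rings) + (number of π bonds).
Ring closures in the SMILES: 1.
π bonds: 3 double bonds (each 1 DoU), 1 triple bond (each 2 DoU) → 5 DoU from unsaturation.
Total DoU = 1 + 5 = 6.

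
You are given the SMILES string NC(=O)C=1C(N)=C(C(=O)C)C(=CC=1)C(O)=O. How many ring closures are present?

In SMILES, each pair of matching ring-closure digits denotes one ring-closing bond; the number of such bonds equals the number of independent rings.
Ring-closure bonds here: 1.

1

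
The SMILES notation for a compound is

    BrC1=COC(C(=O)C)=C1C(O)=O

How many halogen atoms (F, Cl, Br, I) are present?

1

Halogen atoms appear at heavy-atom position 1 (1×Br).
Other groups present: 1 carboxylic acid, 1 ketone.
Halogen count: 1.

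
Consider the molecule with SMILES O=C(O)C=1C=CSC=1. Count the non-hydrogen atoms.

8

Every atom symbol written in the SMILES (organic subset) is one heavy atom; implicit H are not written.
Heavy atoms by element → C:5, O:2, S:1.
Total: 8.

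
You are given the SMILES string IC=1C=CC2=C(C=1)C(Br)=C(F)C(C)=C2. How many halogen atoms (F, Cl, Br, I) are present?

3

Halogen atoms appear at heavy-atom positions 1, 9, 11 (1×Br, 1×F, 1×I).
Halogen count: 3.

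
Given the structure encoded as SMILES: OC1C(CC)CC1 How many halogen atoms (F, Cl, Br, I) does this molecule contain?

Scan the SMILES for the halogen motif — none present.
Groups that are present: 1 hydroxyl.

0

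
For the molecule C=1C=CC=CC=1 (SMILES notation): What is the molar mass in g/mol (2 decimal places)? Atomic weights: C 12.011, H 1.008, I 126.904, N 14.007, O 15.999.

First, the molecular formula is C6H6 (counting implicit H from valence).
  C: 6 × 12.011 = 72.066
  H: 6 × 1.008 = 6.048
Sum: 6×12.011 + 6×1.008 = 78.114 → 78.11 g/mol.

78.11 g/mol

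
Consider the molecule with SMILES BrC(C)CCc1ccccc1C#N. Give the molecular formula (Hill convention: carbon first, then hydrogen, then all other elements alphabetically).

Walk through each heavy atom and fill implicit hydrogens from standard valence (C 4, N 3, O 2, S 2, halogen 1); for lowercase aromatic atoms, an aromatic c carries 1 H when it has two neighbours and 0 H with three, and aromatic n carries 0 H:
  atom 1: Br (halogen, monovalent) → 0 H
  atom 2: C, bond orders sum to 3 (valence 4) → 1 H
  atom 3: C, bond orders sum to 1 (valence 4) → 3 H
  atom 4: C, bond orders sum to 2 (valence 4) → 2 H
  atom 5: C, bond orders sum to 2 (valence 4) → 2 H
  atom 6: aromatic c, 3 neighbours → 0 H
  atom 7: aromatic c, 2 neighbours → 1 H
  atom 8: aromatic c, 2 neighbours → 1 H
  atom 9: aromatic c, 2 neighbours → 1 H
  atom 10: aromatic c, 2 neighbours → 1 H
  atom 11: aromatic c, 3 neighbours → 0 H
  atom 12: C, bond orders sum to 4 (valence 4) → 0 H
  atom 13: N, bond orders sum to 3 (valence 3) → 0 H
Totals → C:11, H:12, Br:1, N:1.
In Hill order: C11H12BrN.

C11H12BrN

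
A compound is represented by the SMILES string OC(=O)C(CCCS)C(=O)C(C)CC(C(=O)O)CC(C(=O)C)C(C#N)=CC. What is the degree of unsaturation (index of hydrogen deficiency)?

Degree of unsaturation = (number of rings) + (number of π bonds).
Ring closures in the SMILES: 0.
π bonds: 5 double bonds (each 1 DoU), 1 triple bond (each 2 DoU) → 7 DoU from unsaturation.
Total DoU = 0 + 7 = 7.

7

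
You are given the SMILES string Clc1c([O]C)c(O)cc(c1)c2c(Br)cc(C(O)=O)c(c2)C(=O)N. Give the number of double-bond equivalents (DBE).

Molecular formula: C15H11BrClNO5.
DoU = (2C + 2 + N − H − X) / 2, where X is the halogen count and O/S are ignored.
    = (2·15 + 2 + 1 − 11 − 2) / 2 = 20 / 2 = 10.

10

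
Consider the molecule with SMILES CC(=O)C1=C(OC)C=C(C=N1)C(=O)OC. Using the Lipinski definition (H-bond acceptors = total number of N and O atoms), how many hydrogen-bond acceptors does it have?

N atoms: 1; O atoms: 4.
Lipinski HBA = 1 + 4 = 5.

5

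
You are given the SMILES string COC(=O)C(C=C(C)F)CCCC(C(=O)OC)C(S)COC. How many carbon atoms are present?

15

Count every carbon token in the SMILES (each C, including those in ring-closure positions and inside branches).
Carbon count: 15.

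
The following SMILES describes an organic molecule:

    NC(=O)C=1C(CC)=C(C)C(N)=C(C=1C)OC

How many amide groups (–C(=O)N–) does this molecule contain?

1

The amide motif appears at heavy-atom position 2 in the SMILES.
Other groups present: 1 ether, 1 primary amine.
Amide count: 1.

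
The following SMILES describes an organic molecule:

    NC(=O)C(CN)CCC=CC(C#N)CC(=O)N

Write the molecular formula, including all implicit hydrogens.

Walk through each heavy atom and fill implicit hydrogens from standard valence (C 4, N 3, O 2, S 2, halogen 1):
  atom 1: N, bond orders sum to 1 (valence 3) → 2 H
  atom 2: C, bond orders sum to 4 (valence 4) → 0 H
  atom 3: O, bond orders sum to 2 (valence 2) → 0 H
  atom 4: C, bond orders sum to 3 (valence 4) → 1 H
  atom 5: C, bond orders sum to 2 (valence 4) → 2 H
  atom 6: N, bond orders sum to 1 (valence 3) → 2 H
  atom 7: C, bond orders sum to 2 (valence 4) → 2 H
  atom 8: C, bond orders sum to 2 (valence 4) → 2 H
  atom 9: C, bond orders sum to 3 (valence 4) → 1 H
  atom 10: C, bond orders sum to 3 (valence 4) → 1 H
  atom 11: C, bond orders sum to 3 (valence 4) → 1 H
  atom 12: C, bond orders sum to 4 (valence 4) → 0 H
  atom 13: N, bond orders sum to 3 (valence 3) → 0 H
  atom 14: C, bond orders sum to 2 (valence 4) → 2 H
  atom 15: C, bond orders sum to 4 (valence 4) → 0 H
  atom 16: O, bond orders sum to 2 (valence 2) → 0 H
  atom 17: N, bond orders sum to 1 (valence 3) → 2 H
Totals → C:11, H:18, N:4, O:2.

C11H18N4O2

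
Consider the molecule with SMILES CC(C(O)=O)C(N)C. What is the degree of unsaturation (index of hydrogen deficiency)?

1

Degree of unsaturation = (number of rings) + (number of π bonds).
Ring closures in the SMILES: 0.
π bonds: 1 double bond (each 1 DoU) → 1 DoU from unsaturation.
Total DoU = 0 + 1 = 1.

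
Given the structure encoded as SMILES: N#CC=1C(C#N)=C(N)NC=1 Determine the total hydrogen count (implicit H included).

Walk through each heavy atom and fill implicit hydrogens from standard valence (C 4, N 3, O 2, S 2, halogen 1):
  atom 1: N, bond orders sum to 3 (valence 3) → 0 H
  atom 2: C, bond orders sum to 4 (valence 4) → 0 H
  atom 3: C, bond orders sum to 4 (valence 4) → 0 H
  atom 4: C, bond orders sum to 4 (valence 4) → 0 H
  atom 5: C, bond orders sum to 4 (valence 4) → 0 H
  atom 6: N, bond orders sum to 3 (valence 3) → 0 H
  atom 7: C, bond orders sum to 4 (valence 4) → 0 H
  atom 8: N, bond orders sum to 1 (valence 3) → 2 H
  atom 9: N, bond orders sum to 2 (valence 3) → 1 H
  atom 10: C, bond orders sum to 3 (valence 4) → 1 H
Total hydrogens: 4.

4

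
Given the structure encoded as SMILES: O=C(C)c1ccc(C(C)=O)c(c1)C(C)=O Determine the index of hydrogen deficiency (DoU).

Molecular formula: C12H12O3.
DoU = (2C + 2 + N − H − X) / 2, where X is the halogen count and O/S are ignored.
    = (2·12 + 2 + 0 − 12 − 0) / 2 = 14 / 2 = 7.

7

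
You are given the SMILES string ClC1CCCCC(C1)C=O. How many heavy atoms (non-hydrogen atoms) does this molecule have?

Every atom symbol written in the SMILES (organic subset) is one heavy atom; implicit H are not written.
Heavy atoms by element → C:8, Cl:1, O:1.
Total: 10.

10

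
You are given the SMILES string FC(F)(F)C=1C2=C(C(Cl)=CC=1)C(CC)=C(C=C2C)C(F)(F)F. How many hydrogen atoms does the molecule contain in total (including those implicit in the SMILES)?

11

Walk through each heavy atom and fill implicit hydrogens from standard valence (C 4, N 3, O 2, S 2, halogen 1):
  atom 1: F (halogen, monovalent) → 0 H
  atom 2: C, bond orders sum to 4 (valence 4) → 0 H
  atom 3: F (halogen, monovalent) → 0 H
  atom 4: F (halogen, monovalent) → 0 H
  atom 5: C, bond orders sum to 4 (valence 4) → 0 H
  atom 6: C, bond orders sum to 4 (valence 4) → 0 H
  atom 7: C, bond orders sum to 4 (valence 4) → 0 H
  atom 8: C, bond orders sum to 4 (valence 4) → 0 H
  atom 9: Cl (halogen, monovalent) → 0 H
  atom 10: C, bond orders sum to 3 (valence 4) → 1 H
  atom 11: C, bond orders sum to 3 (valence 4) → 1 H
  atom 12: C, bond orders sum to 4 (valence 4) → 0 H
  atom 13: C, bond orders sum to 2 (valence 4) → 2 H
  atom 14: C, bond orders sum to 1 (valence 4) → 3 H
  atom 15: C, bond orders sum to 4 (valence 4) → 0 H
  atom 16: C, bond orders sum to 3 (valence 4) → 1 H
  atom 17: C, bond orders sum to 4 (valence 4) → 0 H
  atom 18: C, bond orders sum to 1 (valence 4) → 3 H
  atom 19: C, bond orders sum to 4 (valence 4) → 0 H
  atom 20: F (halogen, monovalent) → 0 H
  atom 21: F (halogen, monovalent) → 0 H
  atom 22: F (halogen, monovalent) → 0 H
Total hydrogens: 11.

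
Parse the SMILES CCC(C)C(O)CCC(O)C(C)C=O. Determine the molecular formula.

C11H22O3

Walk through each heavy atom and fill implicit hydrogens from standard valence (C 4, N 3, O 2, S 2, halogen 1):
  atom 1: C, bond orders sum to 1 (valence 4) → 3 H
  atom 2: C, bond orders sum to 2 (valence 4) → 2 H
  atom 3: C, bond orders sum to 3 (valence 4) → 1 H
  atom 4: C, bond orders sum to 1 (valence 4) → 3 H
  atom 5: C, bond orders sum to 3 (valence 4) → 1 H
  atom 6: O, bond orders sum to 1 (valence 2) → 1 H
  atom 7: C, bond orders sum to 2 (valence 4) → 2 H
  atom 8: C, bond orders sum to 2 (valence 4) → 2 H
  atom 9: C, bond orders sum to 3 (valence 4) → 1 H
  atom 10: O, bond orders sum to 1 (valence 2) → 1 H
  atom 11: C, bond orders sum to 3 (valence 4) → 1 H
  atom 12: C, bond orders sum to 1 (valence 4) → 3 H
  atom 13: C, bond orders sum to 3 (valence 4) → 1 H
  atom 14: O, bond orders sum to 2 (valence 2) → 0 H
Totals → C:11, H:22, O:3.
In Hill order: C11H22O3.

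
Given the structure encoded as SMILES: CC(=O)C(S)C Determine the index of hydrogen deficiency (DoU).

1

Molecular formula: C4H8OS.
DoU = (2C + 2 + N − H − X) / 2, where X is the halogen count and O/S are ignored.
    = (2·4 + 2 + 0 − 8 − 0) / 2 = 2 / 2 = 1.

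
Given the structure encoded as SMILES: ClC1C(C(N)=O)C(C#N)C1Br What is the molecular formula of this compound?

C6H6BrClN2O

Walk through each heavy atom and fill implicit hydrogens from standard valence (C 4, N 3, O 2, S 2, halogen 1):
  atom 1: Cl (halogen, monovalent) → 0 H
  atom 2: C, bond orders sum to 3 (valence 4) → 1 H
  atom 3: C, bond orders sum to 3 (valence 4) → 1 H
  atom 4: C, bond orders sum to 4 (valence 4) → 0 H
  atom 5: N, bond orders sum to 1 (valence 3) → 2 H
  atom 6: O, bond orders sum to 2 (valence 2) → 0 H
  atom 7: C, bond orders sum to 3 (valence 4) → 1 H
  atom 8: C, bond orders sum to 4 (valence 4) → 0 H
  atom 9: N, bond orders sum to 3 (valence 3) → 0 H
  atom 10: C, bond orders sum to 3 (valence 4) → 1 H
  atom 11: Br (halogen, monovalent) → 0 H
Totals → C:6, H:6, Br:1, Cl:1, N:2, O:1.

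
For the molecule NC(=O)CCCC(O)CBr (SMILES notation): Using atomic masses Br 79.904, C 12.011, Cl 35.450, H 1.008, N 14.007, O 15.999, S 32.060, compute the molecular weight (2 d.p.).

First, the molecular formula is C6H12BrNO2 (counting implicit H from valence).
  Br: 1 × 79.904 = 79.904
  C: 6 × 12.011 = 72.066
  H: 12 × 1.008 = 12.096
  N: 1 × 14.007 = 14.007
  O: 2 × 15.999 = 31.998
Sum: 1×79.904 + 6×12.011 + 12×1.008 + 1×14.007 + 2×15.999 = 210.071 → 210.07 g/mol.

210.07 g/mol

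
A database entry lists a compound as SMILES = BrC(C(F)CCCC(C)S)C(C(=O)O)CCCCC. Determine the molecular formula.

C14H26BrFO2S

Walk through each heavy atom and fill implicit hydrogens from standard valence (C 4, N 3, O 2, S 2, halogen 1):
  atom 1: Br (halogen, monovalent) → 0 H
  atom 2: C, bond orders sum to 3 (valence 4) → 1 H
  atom 3: C, bond orders sum to 3 (valence 4) → 1 H
  atom 4: F (halogen, monovalent) → 0 H
  atom 5: C, bond orders sum to 2 (valence 4) → 2 H
  atom 6: C, bond orders sum to 2 (valence 4) → 2 H
  atom 7: C, bond orders sum to 2 (valence 4) → 2 H
  atom 8: C, bond orders sum to 3 (valence 4) → 1 H
  atom 9: C, bond orders sum to 1 (valence 4) → 3 H
  atom 10: S, bond orders sum to 1 (valence 2) → 1 H
  atom 11: C, bond orders sum to 3 (valence 4) → 1 H
  atom 12: C, bond orders sum to 4 (valence 4) → 0 H
  atom 13: O, bond orders sum to 2 (valence 2) → 0 H
  atom 14: O, bond orders sum to 1 (valence 2) → 1 H
  atom 15: C, bond orders sum to 2 (valence 4) → 2 H
  atom 16: C, bond orders sum to 2 (valence 4) → 2 H
  atom 17: C, bond orders sum to 2 (valence 4) → 2 H
  atom 18: C, bond orders sum to 2 (valence 4) → 2 H
  atom 19: C, bond orders sum to 1 (valence 4) → 3 H
Totals → C:14, H:26, Br:1, F:1, O:2, S:1.
In Hill order: C14H26BrFO2S.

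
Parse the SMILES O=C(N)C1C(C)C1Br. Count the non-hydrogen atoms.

Every atom symbol written in the SMILES (organic subset) is one heavy atom; implicit H are not written.
Heavy atoms by element → Br:1, C:5, N:1, O:1.
Total: 8.

8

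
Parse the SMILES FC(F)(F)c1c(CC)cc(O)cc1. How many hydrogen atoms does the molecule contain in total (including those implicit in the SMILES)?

9

Walk through each heavy atom and fill implicit hydrogens from standard valence (C 4, N 3, O 2, S 2, halogen 1); for lowercase aromatic atoms, an aromatic c carries 1 H when it has two neighbours and 0 H with three, and aromatic n carries 0 H:
  atom 1: F (halogen, monovalent) → 0 H
  atom 2: C, bond orders sum to 4 (valence 4) → 0 H
  atom 3: F (halogen, monovalent) → 0 H
  atom 4: F (halogen, monovalent) → 0 H
  atom 5: aromatic c, 3 neighbours → 0 H
  atom 6: aromatic c, 3 neighbours → 0 H
  atom 7: C, bond orders sum to 2 (valence 4) → 2 H
  atom 8: C, bond orders sum to 1 (valence 4) → 3 H
  atom 9: aromatic c, 2 neighbours → 1 H
  atom 10: aromatic c, 3 neighbours → 0 H
  atom 11: O, bond orders sum to 1 (valence 2) → 1 H
  atom 12: aromatic c, 2 neighbours → 1 H
  atom 13: aromatic c, 2 neighbours → 1 H
Total hydrogens: 9.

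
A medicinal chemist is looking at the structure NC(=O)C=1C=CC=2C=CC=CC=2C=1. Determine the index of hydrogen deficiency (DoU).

8

Degree of unsaturation = (number of rings) + (number of π bonds).
Ring closures in the SMILES: 2.
π bonds: 6 double bonds (each 1 DoU) → 6 DoU from unsaturation.
Total DoU = 2 + 6 = 8.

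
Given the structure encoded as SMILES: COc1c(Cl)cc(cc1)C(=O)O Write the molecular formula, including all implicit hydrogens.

Walk through each heavy atom and fill implicit hydrogens from standard valence (C 4, N 3, O 2, S 2, halogen 1); for lowercase aromatic atoms, an aromatic c carries 1 H when it has two neighbours and 0 H with three, and aromatic n carries 0 H:
  atom 1: C, bond orders sum to 1 (valence 4) → 3 H
  atom 2: O, bond orders sum to 2 (valence 2) → 0 H
  atom 3: aromatic c, 3 neighbours → 0 H
  atom 4: aromatic c, 3 neighbours → 0 H
  atom 5: Cl (halogen, monovalent) → 0 H
  atom 6: aromatic c, 2 neighbours → 1 H
  atom 7: aromatic c, 3 neighbours → 0 H
  atom 8: aromatic c, 2 neighbours → 1 H
  atom 9: aromatic c, 2 neighbours → 1 H
  atom 10: C, bond orders sum to 4 (valence 4) → 0 H
  atom 11: O, bond orders sum to 2 (valence 2) → 0 H
  atom 12: O, bond orders sum to 1 (valence 2) → 1 H
Totals → C:8, H:7, Cl:1, O:3.

C8H7ClO3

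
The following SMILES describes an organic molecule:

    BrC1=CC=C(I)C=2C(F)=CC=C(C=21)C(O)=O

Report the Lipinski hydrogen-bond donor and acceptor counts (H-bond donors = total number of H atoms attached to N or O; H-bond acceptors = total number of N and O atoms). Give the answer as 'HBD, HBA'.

Donors: find every N or O and count the H atoms it carries.
  atom 15 (O): bond orders sum to 1 → 1 H
  atom 16 (O): bond orders sum to 2 → 0 H
Lipinski HBD = 1.
Acceptors: N atoms = 0, O atoms = 2 → HBA = 2.

1, 2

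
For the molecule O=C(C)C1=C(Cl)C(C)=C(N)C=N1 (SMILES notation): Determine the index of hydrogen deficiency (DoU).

5

Molecular formula: C8H9ClN2O.
DoU = (2C + 2 + N − H − X) / 2, where X is the halogen count and O/S are ignored.
    = (2·8 + 2 + 2 − 9 − 1) / 2 = 10 / 2 = 5.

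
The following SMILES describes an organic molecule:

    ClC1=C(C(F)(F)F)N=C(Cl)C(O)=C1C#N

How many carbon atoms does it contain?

Count every carbon token in the SMILES (each C, including those in ring-closure positions and inside branches).
Carbon count: 7.

7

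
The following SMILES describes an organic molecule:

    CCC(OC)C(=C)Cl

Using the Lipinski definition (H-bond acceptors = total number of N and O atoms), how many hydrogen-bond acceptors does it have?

N atoms: 0; O atoms: 1.
Lipinski HBA = 0 + 1 = 1.

1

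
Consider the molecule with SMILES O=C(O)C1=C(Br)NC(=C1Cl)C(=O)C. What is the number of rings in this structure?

In SMILES, each pair of matching ring-closure digits denotes one ring-closing bond; the number of such bonds equals the number of independent rings.
Ring-closure bonds here: 1.

1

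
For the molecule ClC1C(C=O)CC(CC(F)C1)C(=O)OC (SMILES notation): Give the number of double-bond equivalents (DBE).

3

Molecular formula: C10H14ClFO3.
DoU = (2C + 2 + N − H − X) / 2, where X is the halogen count and O/S are ignored.
    = (2·10 + 2 + 0 − 14 − 2) / 2 = 6 / 2 = 3.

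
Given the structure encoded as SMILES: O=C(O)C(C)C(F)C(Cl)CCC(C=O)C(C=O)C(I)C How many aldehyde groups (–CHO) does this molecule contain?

2

The aldehyde motif appears at heavy-atom positions 13, 16 in the SMILES.
Other groups present: 1 carboxylic acid.
Aldehyde count: 2.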